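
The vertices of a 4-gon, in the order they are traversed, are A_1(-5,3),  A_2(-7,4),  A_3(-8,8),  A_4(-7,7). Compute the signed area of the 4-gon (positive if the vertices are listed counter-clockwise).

Σ = (1) + (-24) + (0) + (14) = -9
Signed area = Σ/2 = -4.5 (negative ⇒ clockwise traversal).

-4.5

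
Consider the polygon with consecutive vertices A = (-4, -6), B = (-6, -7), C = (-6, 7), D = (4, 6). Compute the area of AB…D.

Cross-terms: -8, -84, -64, 0  ⇒  Σ = -156
Area = |Σ|/2 = 78.

78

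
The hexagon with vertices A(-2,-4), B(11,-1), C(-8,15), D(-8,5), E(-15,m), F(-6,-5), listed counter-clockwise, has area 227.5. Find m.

-4

Write out the shoelace sum; only the two edges meeting at E involve m:
2·Area = [((-8)·m − (-15)·5) + ((-15)·(-5) − (-6)·m)] + 297
       = -2·m + 447 = 455
⇒ m = -4.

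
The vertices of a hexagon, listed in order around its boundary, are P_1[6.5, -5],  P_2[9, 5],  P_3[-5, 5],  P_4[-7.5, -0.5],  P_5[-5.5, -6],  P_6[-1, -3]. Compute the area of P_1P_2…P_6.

Σ = (77.5) + (70) + (40) + (42.25) + (10.5) + (24.5) = 264.75
Area = |Σ|/2 = 132.375.

132.375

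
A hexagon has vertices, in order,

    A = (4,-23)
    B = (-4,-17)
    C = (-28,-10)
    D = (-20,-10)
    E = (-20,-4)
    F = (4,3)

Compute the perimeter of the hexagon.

|AB| = √((-8)² + (6)²) = √100 = 10
|BC| = √((-24)² + (7)²) = √625 = 25
|CD| = √((8)² + (0)²) = √64 = 8
|DE| = √((0)² + (6)²) = √36 = 6
|EF| = √((24)² + (7)²) = √625 = 25
|FA| = √((0)² + (-26)²) = √676 = 26
Perimeter = 10 + 25 + 8 + 6 + 25 + 26 = 100.

100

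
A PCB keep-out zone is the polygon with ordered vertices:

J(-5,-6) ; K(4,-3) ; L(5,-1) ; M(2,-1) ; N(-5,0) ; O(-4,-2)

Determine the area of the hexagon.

Apply the surveyor's formula: 2A = Σ (x_i·y_{i+1} − x_{i+1}·y_i), indices taken mod 6.
J→K: (-5)(-3) − (4)(-6) = 39
K→L: (4)(-1) − (5)(-3) = 11
L→M: (5)(-1) − (2)(-1) = -3
M→N: (2)(0) − (-5)(-1) = -5
N→O: (-5)(-2) − (-4)(0) = 10
O→J: (-4)(-6) − (-5)(-2) = 14
Σ = 66
Area = |Σ|/2 = 33.

33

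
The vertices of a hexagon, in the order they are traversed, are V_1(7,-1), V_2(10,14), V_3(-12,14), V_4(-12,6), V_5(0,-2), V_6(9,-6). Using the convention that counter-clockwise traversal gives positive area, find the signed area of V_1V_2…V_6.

Σ = (108) + (308) + (96) + (24) + (18) + (33) = 587
Signed area = Σ/2 = 293.5 (positive ⇒ counter-clockwise traversal).

293.5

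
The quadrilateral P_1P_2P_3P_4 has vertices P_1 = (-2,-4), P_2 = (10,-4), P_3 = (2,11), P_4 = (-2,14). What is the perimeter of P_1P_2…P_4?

52

|P_1P_2| = √((12)² + (0)²) = √144 = 12
|P_2P_3| = √((-8)² + (15)²) = √289 = 17
|P_3P_4| = √((-4)² + (3)²) = √25 = 5
|P_4P_1| = √((0)² + (-18)²) = √324 = 18
Perimeter = 12 + 17 + 5 + 18 = 52.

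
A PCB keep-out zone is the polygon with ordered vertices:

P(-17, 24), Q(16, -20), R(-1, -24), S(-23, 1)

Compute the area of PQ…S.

768

Apply the shoelace (surveyor's) formula: 2A = Σ (x_i·y_{i+1} − x_{i+1}·y_i), indices taken mod 4.
P→Q: (-17)(-20) − (16)(24) = -44
Q→R: (16)(-24) − (-1)(-20) = -404
R→S: (-1)(1) − (-23)(-24) = -553
S→P: (-23)(24) − (-17)(1) = -535
Σ = -1536
Area = |Σ|/2 = 768.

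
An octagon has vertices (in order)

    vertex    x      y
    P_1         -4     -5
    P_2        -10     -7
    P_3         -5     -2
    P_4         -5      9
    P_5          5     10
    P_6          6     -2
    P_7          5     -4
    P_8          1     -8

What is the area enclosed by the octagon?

172

Σ = (-22) + (-15) + (-55) + (-95) + (-70) + (-14) + (-36) + (-37) = -344
Area = |Σ|/2 = 172.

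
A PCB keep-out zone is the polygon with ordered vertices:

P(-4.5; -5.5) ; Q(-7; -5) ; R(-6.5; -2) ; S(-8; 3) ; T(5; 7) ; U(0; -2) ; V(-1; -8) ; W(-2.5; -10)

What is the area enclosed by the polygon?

Σ = (-16) + (-18.5) + (-35.5) + (-71) + (-10) + (-2) + (-10) + (-31.25) = -194.25
Area = |Σ|/2 = 97.125.

97.125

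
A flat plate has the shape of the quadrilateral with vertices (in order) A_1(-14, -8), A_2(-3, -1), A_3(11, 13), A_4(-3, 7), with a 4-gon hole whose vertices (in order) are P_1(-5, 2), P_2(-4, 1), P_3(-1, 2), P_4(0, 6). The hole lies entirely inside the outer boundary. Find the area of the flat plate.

90

Outer boundary:
Apply Gauss's area formula: 2A = Σ (x_i·y_{i+1} − x_{i+1}·y_i), indices taken mod 4.
A_1→A_2: (-14)(-1) − (-3)(-8) = -10
A_2→A_3: (-3)(13) − (11)(-1) = -28
A_3→A_4: (11)(7) − (-3)(13) = 116
A_4→A_1: (-3)(-8) − (-14)(7) = 122
Σ = 200
Area = |Σ|/2 = 100.
Hole:
Cross-terms: 3, -7, -6, 30  ⇒  Σ = 20
Area = |Σ|/2 = 10.
Net area = 100 − 10 = 90.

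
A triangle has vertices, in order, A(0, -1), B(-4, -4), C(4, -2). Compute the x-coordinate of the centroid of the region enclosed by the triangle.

Apply Gauss's area formula. First the cross-terms c_i = x_i·y_{i+1} − x_{i+1}·y_i:
  -4, 24, -4  ⇒  2A = 16, A = 8.
Then Σ (x_i + x_{i+1})·c_i = 0, so x̄ = 0 / (6·8) = 0.

0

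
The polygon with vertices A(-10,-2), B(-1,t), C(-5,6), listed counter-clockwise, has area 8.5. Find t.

9

The doubled signed area Σ (x_i y_{i+1} − x_{i+1} y_i) is linear in t.
With t=0 it equals 62; the coefficient of t is -5 (from the two edges through B).
So -5·t + 62 = 2·8.5 = 17 ⇒ t = 9.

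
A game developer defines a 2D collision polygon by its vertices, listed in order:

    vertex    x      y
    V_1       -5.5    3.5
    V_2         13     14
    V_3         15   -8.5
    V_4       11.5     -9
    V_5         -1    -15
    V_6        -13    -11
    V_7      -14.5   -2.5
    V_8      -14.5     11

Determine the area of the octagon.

579.375

Apply the surveyor's formula: 2A = Σ (x_i·y_{i+1} − x_{i+1}·y_i), indices taken mod 8.
Σ = (-122.5) + (-320.5) + (-37.25) + (-181.5) + (-184) + (-127) + (-195.75) + (9.75) = -1158.75
Area = |Σ|/2 = 579.375.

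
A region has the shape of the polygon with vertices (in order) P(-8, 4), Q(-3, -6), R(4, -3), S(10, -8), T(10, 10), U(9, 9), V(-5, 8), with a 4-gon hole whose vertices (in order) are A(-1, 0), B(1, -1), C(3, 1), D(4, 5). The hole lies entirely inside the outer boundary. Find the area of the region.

Outer boundary:
Σ = (60) + (33) + (-2) + (180) + (0) + (117) + (44) = 432
Area = |Σ|/2 = 216.
Hole:
Σ = (1) + (4) + (11) + (5) = 21
Area = |Σ|/2 = 10.5.
Net area = 216 − 10.5 = 205.5.

205.5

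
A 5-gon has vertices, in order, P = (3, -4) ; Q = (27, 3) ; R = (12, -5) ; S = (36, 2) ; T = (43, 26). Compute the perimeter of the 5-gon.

|PQ| = √((24)² + (7)²) = √625 = 25
|QR| = √((-15)² + (-8)²) = √289 = 17
|RS| = √((24)² + (7)²) = √625 = 25
|ST| = √((7)² + (24)²) = √625 = 25
|TP| = √((-40)² + (-30)²) = √2500 = 50
Perimeter = 25 + 17 + 25 + 25 + 50 = 142.

142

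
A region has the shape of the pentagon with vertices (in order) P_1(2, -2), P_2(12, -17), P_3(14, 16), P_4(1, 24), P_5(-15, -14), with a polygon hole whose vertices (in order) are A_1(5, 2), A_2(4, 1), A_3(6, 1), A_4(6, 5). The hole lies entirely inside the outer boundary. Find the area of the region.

Outer boundary:
Apply the shoelace formula: 2A = Σ (x_i·y_{i+1} − x_{i+1}·y_i), indices taken mod 5.
Σ = (-10) + (430) + (320) + (346) + (58) = 1144
Area = |Σ|/2 = 572.
Hole:
Apply the shoelace formula: 2A = Σ (x_i·y_{i+1} − x_{i+1}·y_i), indices taken mod 4.
Cross-terms: -3, -2, 24, -13  ⇒  Σ = 6
Area = |Σ|/2 = 3.
Net area = 572 − 3 = 569.

569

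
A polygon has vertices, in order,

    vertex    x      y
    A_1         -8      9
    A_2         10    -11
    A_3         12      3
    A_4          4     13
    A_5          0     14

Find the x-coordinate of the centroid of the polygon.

11/3

Apply Gauss's area formula. First the cross-terms c_i = x_i·y_{i+1} − x_{i+1}·y_i:
  -2, 162, 144, 56, 112  ⇒  2A = 472, A = 236.
Then Σ (x_i + x_{i+1})·c_i = 5192, so x̄ = 5192 / (6·236) = 11/3.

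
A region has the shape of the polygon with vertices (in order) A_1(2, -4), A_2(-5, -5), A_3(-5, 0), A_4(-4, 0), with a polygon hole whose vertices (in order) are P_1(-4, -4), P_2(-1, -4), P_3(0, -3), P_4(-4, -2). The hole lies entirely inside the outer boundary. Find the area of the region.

14

Outer boundary:
Σ = (-30) + (-25) + (0) + (16) = -39
Area = |Σ|/2 = 19.5.
Hole:
Apply the shoelace (surveyor's) formula: 2A = Σ (x_i·y_{i+1} − x_{i+1}·y_i), indices taken mod 4.
Cross-terms: 12, 3, -12, 8  ⇒  Σ = 11
Area = |Σ|/2 = 5.5.
Net area = 19.5 − 5.5 = 14.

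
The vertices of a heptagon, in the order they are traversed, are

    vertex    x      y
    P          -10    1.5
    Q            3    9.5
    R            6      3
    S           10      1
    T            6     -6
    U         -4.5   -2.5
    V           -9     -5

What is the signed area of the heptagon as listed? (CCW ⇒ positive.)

P→Q: (-10)(9.5) − (3)(1.5) = -99.5
Q→R: (3)(3) − (6)(9.5) = -48
R→S: (6)(1) − (10)(3) = -24
S→T: (10)(-6) − (6)(1) = -66
T→U: (6)(-2.5) − (-4.5)(-6) = -42
U→V: (-4.5)(-5) − (-9)(-2.5) = 0
V→P: (-9)(1.5) − (-10)(-5) = -63.5
Σ = -343
Signed area = Σ/2 = -171.5 (negative ⇒ clockwise traversal).

-171.5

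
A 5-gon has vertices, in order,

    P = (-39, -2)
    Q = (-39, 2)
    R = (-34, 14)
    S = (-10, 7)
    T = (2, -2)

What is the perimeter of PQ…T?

|PQ| = √((0)² + (4)²) = √16 = 4
|QR| = √((5)² + (12)²) = √169 = 13
|RS| = √((24)² + (-7)²) = √625 = 25
|ST| = √((12)² + (-9)²) = √225 = 15
|TP| = √((-41)² + (0)²) = √1681 = 41
Perimeter = 4 + 13 + 25 + 15 + 41 = 98.

98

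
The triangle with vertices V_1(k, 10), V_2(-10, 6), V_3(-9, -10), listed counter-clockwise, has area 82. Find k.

The doubled signed area Σ (x_i y_{i+1} − x_{i+1} y_i) is linear in k.
With k=0 it equals 164; the coefficient of k is 16 (from the two edges through V_1).
So 16·k + 164 = 2·82 = 164 ⇒ k = 0.

0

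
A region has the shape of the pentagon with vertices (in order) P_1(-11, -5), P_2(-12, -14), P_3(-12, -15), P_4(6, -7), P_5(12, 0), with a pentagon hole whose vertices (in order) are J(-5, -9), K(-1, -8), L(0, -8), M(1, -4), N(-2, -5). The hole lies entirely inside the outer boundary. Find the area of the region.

Outer boundary:
Σ = (94) + (12) + (174) + (84) + (-60) = 304
Area = |Σ|/2 = 152.
Hole:
Apply the shoelace (surveyor's) formula: 2A = Σ (x_i·y_{i+1} − x_{i+1}·y_i), indices taken mod 5.
Cross-terms: 31, 8, 8, -13, -7  ⇒  Σ = 27
Area = |Σ|/2 = 13.5.
Net area = 152 − 13.5 = 138.5.

138.5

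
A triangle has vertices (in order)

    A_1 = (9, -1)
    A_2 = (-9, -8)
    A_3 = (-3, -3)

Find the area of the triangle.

Σ = (-81) + (3) + (30) = -48
Area = |Σ|/2 = 24.

24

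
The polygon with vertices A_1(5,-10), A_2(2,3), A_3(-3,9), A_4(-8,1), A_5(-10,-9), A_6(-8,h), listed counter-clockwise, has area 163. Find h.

The doubled signed area Σ (x_i y_{i+1} − x_{i+1} y_i) is linear in h.
With h=0 it equals 221; the coefficient of h is -15 (from the two edges through A_6).
So -15·h + 221 = 2·163 = 326 ⇒ h = -7.

-7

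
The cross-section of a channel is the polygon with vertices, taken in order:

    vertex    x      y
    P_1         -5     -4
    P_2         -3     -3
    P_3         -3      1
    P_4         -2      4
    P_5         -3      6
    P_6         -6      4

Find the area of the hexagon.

Apply the surveyor's formula: 2A = Σ (x_i·y_{i+1} − x_{i+1}·y_i), indices taken mod 6.
Σ = (3) + (-12) + (-10) + (0) + (24) + (44) = 49
Area = |Σ|/2 = 24.5.

24.5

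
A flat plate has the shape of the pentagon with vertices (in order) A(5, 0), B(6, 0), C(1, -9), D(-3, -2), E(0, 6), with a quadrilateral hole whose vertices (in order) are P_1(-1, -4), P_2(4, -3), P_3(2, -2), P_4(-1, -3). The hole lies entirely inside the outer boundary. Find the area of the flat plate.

60.5

Outer boundary:
Cross-terms: 0, -54, -29, -18, -30  ⇒  Σ = -131
Area = |Σ|/2 = 65.5.
Hole:
Apply Gauss's area formula: 2A = Σ (x_i·y_{i+1} − x_{i+1}·y_i), indices taken mod 4.
Σ = (19) + (-2) + (-8) + (1) = 10
Area = |Σ|/2 = 5.
Net area = 65.5 − 5 = 60.5.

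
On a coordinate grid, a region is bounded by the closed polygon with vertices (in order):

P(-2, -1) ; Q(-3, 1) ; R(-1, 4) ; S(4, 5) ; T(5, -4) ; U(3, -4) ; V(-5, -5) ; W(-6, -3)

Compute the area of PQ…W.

Apply the surveyor's formula: 2A = Σ (x_i·y_{i+1} − x_{i+1}·y_i), indices taken mod 8.
Cross-terms: -5, -11, -21, -41, -8, -35, -15, 0  ⇒  Σ = -136
Area = |Σ|/2 = 68.

68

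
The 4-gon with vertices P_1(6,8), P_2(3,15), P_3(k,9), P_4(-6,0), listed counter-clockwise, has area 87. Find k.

-5

Write out the shoelace sum; only the two edges meeting at P_3 involve k:
2·Area = [(3·9 − k·15) + (k·0 − (-6)·9)] + 18
       = -15·k + 99 = 174
⇒ k = -5.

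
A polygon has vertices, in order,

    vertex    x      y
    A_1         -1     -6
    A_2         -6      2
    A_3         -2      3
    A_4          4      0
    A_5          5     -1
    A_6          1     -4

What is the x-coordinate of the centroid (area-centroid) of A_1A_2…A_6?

Apply the shoelace formula. First the cross-terms c_i = x_i·y_{i+1} − x_{i+1}·y_i:
  -38, -14, -12, -4, -19, -10  ⇒  2A = -97, A = -48.5.
Then Σ (x_i + x_{i+1})·c_i = 204, so x̄ = 204 / (6·(-48.5)) = -68/97.

-68/97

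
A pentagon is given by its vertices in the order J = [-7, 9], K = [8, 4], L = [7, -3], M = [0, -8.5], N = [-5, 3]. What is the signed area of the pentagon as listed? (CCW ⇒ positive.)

-139

Apply the surveyor's formula: 2A = Σ (x_i·y_{i+1} − x_{i+1}·y_i), indices taken mod 5.
J→K: (-7)(4) − (8)(9) = -100
K→L: (8)(-3) − (7)(4) = -52
L→M: (7)(-8.5) − (0)(-3) = -59.5
M→N: (0)(3) − (-5)(-8.5) = -42.5
N→J: (-5)(9) − (-7)(3) = -24
Σ = -278
Signed area = Σ/2 = -139 (negative ⇒ clockwise traversal).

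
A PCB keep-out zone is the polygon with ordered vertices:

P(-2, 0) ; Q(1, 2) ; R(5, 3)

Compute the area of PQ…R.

Apply Gauss's area formula: 2A = Σ (x_i·y_{i+1} − x_{i+1}·y_i), indices taken mod 3.
Σ = (-4) + (-7) + (6) = -5
Area = |Σ|/2 = 2.5.

2.5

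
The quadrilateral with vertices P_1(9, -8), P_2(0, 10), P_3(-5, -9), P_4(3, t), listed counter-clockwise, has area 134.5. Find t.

-9

Write out the shoelace sum; only the two edges meeting at P_4 involve t:
2·Area = [((-5)·t − 3·(-9)) + (3·(-8) − 9·t)] + 140
       = -14·t + 143 = 269
⇒ t = -9.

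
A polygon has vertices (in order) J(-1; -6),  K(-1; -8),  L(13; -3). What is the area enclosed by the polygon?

14

Apply the shoelace (surveyor's) formula: 2A = Σ (x_i·y_{i+1} − x_{i+1}·y_i), indices taken mod 3.
Σ = (2) + (107) + (-81) = 28
Area = |Σ|/2 = 14.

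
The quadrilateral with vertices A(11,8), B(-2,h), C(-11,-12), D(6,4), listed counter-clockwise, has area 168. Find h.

12

The doubled signed area Σ (x_i y_{i+1} − x_{i+1} y_i) is linear in h.
With h=0 it equals 72; the coefficient of h is 22 (from the two edges through B).
So 22·h + 72 = 2·168 = 336 ⇒ h = 12.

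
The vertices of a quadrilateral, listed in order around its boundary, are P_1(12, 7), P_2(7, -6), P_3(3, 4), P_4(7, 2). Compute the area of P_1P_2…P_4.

36

Apply the shoelace formula: 2A = Σ (x_i·y_{i+1} − x_{i+1}·y_i), indices taken mod 4.
P_1→P_2: (12)(-6) − (7)(7) = -121
P_2→P_3: (7)(4) − (3)(-6) = 46
P_3→P_4: (3)(2) − (7)(4) = -22
P_4→P_1: (7)(7) − (12)(2) = 25
Σ = -72
Area = |Σ|/2 = 36.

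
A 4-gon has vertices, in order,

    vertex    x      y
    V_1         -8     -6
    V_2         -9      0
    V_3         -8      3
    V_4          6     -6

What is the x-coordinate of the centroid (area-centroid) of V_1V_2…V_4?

Apply the shoelace formula. First the cross-terms c_i = x_i·y_{i+1} − x_{i+1}·y_i:
  -54, -27, 30, -84  ⇒  2A = -135, A = -67.5.
Then Σ (x_i + x_{i+1})·c_i = 1485, so x̄ = 1485 / (6·(-67.5)) = -11/3.

-11/3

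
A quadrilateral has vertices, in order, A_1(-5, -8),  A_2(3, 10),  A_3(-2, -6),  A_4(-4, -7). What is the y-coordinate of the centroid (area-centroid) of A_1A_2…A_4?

-131/111

Apply Gauss's area formula. First the cross-terms c_i = x_i·y_{i+1} − x_{i+1}·y_i:
  -26, 2, -10, -3  ⇒  2A = -37, A = -18.5.
Then Σ (y_i + y_{i+1})·c_i = 131, so ȳ = 131 / (6·(-18.5)) = -131/111.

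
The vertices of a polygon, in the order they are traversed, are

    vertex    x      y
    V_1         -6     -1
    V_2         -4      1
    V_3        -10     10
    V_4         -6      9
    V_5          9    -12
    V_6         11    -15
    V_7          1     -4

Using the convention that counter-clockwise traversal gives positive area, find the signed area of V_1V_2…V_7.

-68

Apply the surveyor's formula: 2A = Σ (x_i·y_{i+1} − x_{i+1}·y_i), indices taken mod 7.
Σ = (-10) + (-30) + (-30) + (-9) + (-3) + (-29) + (-25) = -136
Signed area = Σ/2 = -68 (negative ⇒ clockwise traversal).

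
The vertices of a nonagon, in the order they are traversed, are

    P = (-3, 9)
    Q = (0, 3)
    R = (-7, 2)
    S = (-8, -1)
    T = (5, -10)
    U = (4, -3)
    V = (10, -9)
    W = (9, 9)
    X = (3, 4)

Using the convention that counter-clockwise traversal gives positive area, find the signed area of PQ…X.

Apply the shoelace formula: 2A = Σ (x_i·y_{i+1} − x_{i+1}·y_i), indices taken mod 9.
Σ = (-9) + (21) + (23) + (85) + (25) + (-6) + (171) + (9) + (39) = 358
Signed area = Σ/2 = 179 (positive ⇒ counter-clockwise traversal).

179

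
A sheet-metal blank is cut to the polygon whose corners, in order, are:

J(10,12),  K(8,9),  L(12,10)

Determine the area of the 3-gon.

5

Apply the shoelace formula: 2A = Σ (x_i·y_{i+1} − x_{i+1}·y_i), indices taken mod 3.
J→K: (10)(9) − (8)(12) = -6
K→L: (8)(10) − (12)(9) = -28
L→J: (12)(12) − (10)(10) = 44
Σ = 10
Area = |Σ|/2 = 5.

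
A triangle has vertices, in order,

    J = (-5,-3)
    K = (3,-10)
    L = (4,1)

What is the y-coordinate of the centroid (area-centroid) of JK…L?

Apply the shoelace formula. First the cross-terms c_i = x_i·y_{i+1} − x_{i+1}·y_i:
  59, 43, -7  ⇒  2A = 95, A = 47.5.
Then Σ (y_i + y_{i+1})·c_i = -1140, so ȳ = -1140 / (6·47.5) = -4.

-4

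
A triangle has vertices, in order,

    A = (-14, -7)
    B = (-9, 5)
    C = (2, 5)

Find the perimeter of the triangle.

44

|AB| = √((5)² + (12)²) = √169 = 13
|BC| = √((11)² + (0)²) = √121 = 11
|CA| = √((-16)² + (-12)²) = √400 = 20
Perimeter = 13 + 11 + 20 = 44.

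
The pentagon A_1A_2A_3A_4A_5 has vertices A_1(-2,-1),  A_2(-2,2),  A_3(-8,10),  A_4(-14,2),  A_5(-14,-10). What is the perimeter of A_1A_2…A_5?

|A_1A_2| = √((0)² + (3)²) = √9 = 3
|A_2A_3| = √((-6)² + (8)²) = √100 = 10
|A_3A_4| = √((-6)² + (-8)²) = √100 = 10
|A_4A_5| = √((0)² + (-12)²) = √144 = 12
|A_5A_1| = √((12)² + (9)²) = √225 = 15
Perimeter = 3 + 10 + 10 + 12 + 15 = 50.

50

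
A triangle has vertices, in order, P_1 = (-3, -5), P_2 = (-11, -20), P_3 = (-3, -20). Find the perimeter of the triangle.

|P_1P_2| = √((-8)² + (-15)²) = √289 = 17
|P_2P_3| = √((8)² + (0)²) = √64 = 8
|P_3P_1| = √((0)² + (15)²) = √225 = 15
Perimeter = 17 + 8 + 15 = 40.

40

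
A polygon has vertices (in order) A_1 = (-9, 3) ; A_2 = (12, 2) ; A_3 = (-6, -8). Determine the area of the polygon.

Apply the shoelace formula: 2A = Σ (x_i·y_{i+1} − x_{i+1}·y_i), indices taken mod 3.
Σ = (-54) + (-84) + (-90) = -228
Area = |Σ|/2 = 114.

114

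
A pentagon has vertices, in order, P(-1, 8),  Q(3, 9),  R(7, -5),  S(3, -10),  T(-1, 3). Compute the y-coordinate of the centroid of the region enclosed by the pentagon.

Apply Gauss's area formula. First the cross-terms c_i = x_i·y_{i+1} − x_{i+1}·y_i:
  -33, -78, -55, -1, -5  ⇒  2A = -172, A = -86.
Then Σ (y_i + y_{i+1})·c_i = -96, so ȳ = -96 / (6·(-86)) = 8/43.

8/43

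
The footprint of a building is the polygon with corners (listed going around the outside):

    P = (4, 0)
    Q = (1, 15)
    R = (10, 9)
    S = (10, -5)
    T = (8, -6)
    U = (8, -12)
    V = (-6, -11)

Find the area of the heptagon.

202.5

Apply the shoelace (surveyor's) formula: 2A = Σ (x_i·y_{i+1} − x_{i+1}·y_i), indices taken mod 7.
Σ = (60) + (-141) + (-140) + (-20) + (-48) + (-160) + (44) = -405
Area = |Σ|/2 = 202.5.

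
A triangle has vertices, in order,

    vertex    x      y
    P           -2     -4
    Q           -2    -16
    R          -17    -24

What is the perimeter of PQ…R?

54

|PQ| = √((0)² + (-12)²) = √144 = 12
|QR| = √((-15)² + (-8)²) = √289 = 17
|RP| = √((15)² + (20)²) = √625 = 25
Perimeter = 12 + 17 + 25 = 54.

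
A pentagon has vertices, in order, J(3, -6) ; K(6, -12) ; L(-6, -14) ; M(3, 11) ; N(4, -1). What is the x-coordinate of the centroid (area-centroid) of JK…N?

101/186

Apply Gauss's area formula. First the cross-terms c_i = x_i·y_{i+1} − x_{i+1}·y_i:
  0, -156, -24, -47, -21  ⇒  2A = -248, A = -124.
Then Σ (x_i + x_{i+1})·c_i = -404, so x̄ = -404 / (6·(-124)) = 101/186.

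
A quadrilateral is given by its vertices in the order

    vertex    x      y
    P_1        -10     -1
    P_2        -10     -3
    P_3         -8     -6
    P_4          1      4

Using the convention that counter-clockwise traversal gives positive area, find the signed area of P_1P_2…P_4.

Apply the shoelace (surveyor's) formula: 2A = Σ (x_i·y_{i+1} − x_{i+1}·y_i), indices taken mod 4.
Cross-terms: 20, 36, -26, 39  ⇒  Σ = 69
Signed area = Σ/2 = 34.5 (positive ⇒ counter-clockwise traversal).

34.5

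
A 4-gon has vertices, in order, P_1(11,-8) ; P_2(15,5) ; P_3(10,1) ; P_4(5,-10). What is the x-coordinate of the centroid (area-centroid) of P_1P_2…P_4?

Apply the shoelace formula. First the cross-terms c_i = x_i·y_{i+1} − x_{i+1}·y_i:
  175, -35, -105, 70  ⇒  2A = 105, A = 52.5.
Then Σ (x_i + x_{i+1})·c_i = 3220, so x̄ = 3220 / (6·52.5) = 92/9.

92/9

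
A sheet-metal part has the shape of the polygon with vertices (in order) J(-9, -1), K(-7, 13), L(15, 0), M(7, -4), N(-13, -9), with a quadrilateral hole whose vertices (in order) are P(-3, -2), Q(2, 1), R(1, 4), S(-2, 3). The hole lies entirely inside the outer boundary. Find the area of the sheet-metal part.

265

Outer boundary:
Σ = (-124) + (-195) + (-60) + (-115) + (-68) = -562
Area = |Σ|/2 = 281.
Hole:
Cross-terms: 1, 7, 11, 13  ⇒  Σ = 32
Area = |Σ|/2 = 16.
Net area = 281 − 16 = 265.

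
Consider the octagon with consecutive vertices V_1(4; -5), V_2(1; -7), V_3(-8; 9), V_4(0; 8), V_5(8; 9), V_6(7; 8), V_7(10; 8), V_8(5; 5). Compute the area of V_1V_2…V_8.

128

Σ = (-23) + (-47) + (-64) + (-64) + (1) + (-24) + (10) + (-45) = -256
Area = |Σ|/2 = 128.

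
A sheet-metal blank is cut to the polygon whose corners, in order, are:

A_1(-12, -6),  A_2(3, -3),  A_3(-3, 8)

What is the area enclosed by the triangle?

91.5

Σ = (54) + (15) + (114) = 183
Area = |Σ|/2 = 91.5.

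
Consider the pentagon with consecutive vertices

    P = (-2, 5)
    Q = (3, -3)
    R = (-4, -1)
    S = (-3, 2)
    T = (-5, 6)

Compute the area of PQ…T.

28

Apply the shoelace (surveyor's) formula: 2A = Σ (x_i·y_{i+1} − x_{i+1}·y_i), indices taken mod 5.
Cross-terms: -9, -15, -11, -8, -13  ⇒  Σ = -56
Area = |Σ|/2 = 28.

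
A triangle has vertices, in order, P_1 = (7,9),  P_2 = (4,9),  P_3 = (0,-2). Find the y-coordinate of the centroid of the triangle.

Apply the shoelace formula. First the cross-terms c_i = x_i·y_{i+1} − x_{i+1}·y_i:
  27, -8, 14  ⇒  2A = 33, A = 16.5.
Then Σ (y_i + y_{i+1})·c_i = 528, so ȳ = 528 / (6·16.5) = 16/3.

16/3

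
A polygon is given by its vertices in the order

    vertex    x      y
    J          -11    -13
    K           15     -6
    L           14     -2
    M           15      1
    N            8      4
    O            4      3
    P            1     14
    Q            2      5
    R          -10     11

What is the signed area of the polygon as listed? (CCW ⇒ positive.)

Σ = (261) + (54) + (44) + (52) + (8) + (53) + (-23) + (72) + (251) = 772
Signed area = Σ/2 = 386 (positive ⇒ counter-clockwise traversal).

386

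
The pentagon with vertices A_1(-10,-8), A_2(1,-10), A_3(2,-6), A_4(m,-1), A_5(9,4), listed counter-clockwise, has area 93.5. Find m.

9

The doubled signed area Σ (x_i y_{i+1} − x_{i+1} y_i) is linear in m.
With m=0 it equals 97; the coefficient of m is 10 (from the two edges through A_4).
So 10·m + 97 = 2·93.5 = 187 ⇒ m = 9.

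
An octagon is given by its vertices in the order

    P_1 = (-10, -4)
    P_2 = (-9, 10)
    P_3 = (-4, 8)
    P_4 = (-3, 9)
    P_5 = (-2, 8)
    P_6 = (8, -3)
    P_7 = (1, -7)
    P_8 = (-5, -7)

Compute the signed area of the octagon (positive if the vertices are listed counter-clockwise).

Σ = (-136) + (-32) + (-12) + (-6) + (-58) + (-53) + (-42) + (-50) = -389
Signed area = Σ/2 = -194.5 (negative ⇒ clockwise traversal).

-194.5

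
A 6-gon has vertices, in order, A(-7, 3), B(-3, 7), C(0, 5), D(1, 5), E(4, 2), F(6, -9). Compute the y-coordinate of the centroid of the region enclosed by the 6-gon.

Apply Gauss's area formula. First the cross-terms c_i = x_i·y_{i+1} − x_{i+1}·y_i:
  -40, -15, -5, -18, -48, -45  ⇒  2A = -171, A = -85.5.
Then Σ (y_i + y_{i+1})·c_i = -150, so ȳ = -150 / (6·(-85.5)) = 50/171.

50/171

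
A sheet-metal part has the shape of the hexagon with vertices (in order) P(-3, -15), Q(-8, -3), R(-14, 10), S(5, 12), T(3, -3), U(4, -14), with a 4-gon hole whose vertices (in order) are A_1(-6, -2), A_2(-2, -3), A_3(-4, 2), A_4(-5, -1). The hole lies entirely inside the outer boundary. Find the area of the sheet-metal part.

Outer boundary:
Apply the shoelace (surveyor's) formula: 2A = Σ (x_i·y_{i+1} − x_{i+1}·y_i), indices taken mod 6.
Σ = (-111) + (-122) + (-218) + (-51) + (-30) + (-102) = -634
Area = |Σ|/2 = 317.
Hole:
Apply the shoelace formula: 2A = Σ (x_i·y_{i+1} − x_{i+1}·y_i), indices taken mod 4.
Σ = (14) + (-16) + (14) + (4) = 16
Area = |Σ|/2 = 8.
Net area = 317 − 8 = 309.

309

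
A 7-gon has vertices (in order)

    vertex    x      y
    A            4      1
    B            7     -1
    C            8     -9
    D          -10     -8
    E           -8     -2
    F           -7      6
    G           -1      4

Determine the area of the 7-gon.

Apply the surveyor's formula: 2A = Σ (x_i·y_{i+1} − x_{i+1}·y_i), indices taken mod 7.
A→B: (4)(-1) − (7)(1) = -11
B→C: (7)(-9) − (8)(-1) = -55
C→D: (8)(-8) − (-10)(-9) = -154
D→E: (-10)(-2) − (-8)(-8) = -44
E→F: (-8)(6) − (-7)(-2) = -62
F→G: (-7)(4) − (-1)(6) = -22
G→A: (-1)(1) − (4)(4) = -17
Σ = -365
Area = |Σ|/2 = 182.5.

182.5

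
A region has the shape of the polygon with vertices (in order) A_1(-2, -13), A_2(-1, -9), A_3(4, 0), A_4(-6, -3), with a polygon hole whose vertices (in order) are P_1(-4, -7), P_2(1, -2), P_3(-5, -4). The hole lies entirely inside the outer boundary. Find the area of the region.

40.5

Outer boundary:
Apply Gauss's area formula: 2A = Σ (x_i·y_{i+1} − x_{i+1}·y_i), indices taken mod 4.
Σ = (5) + (36) + (-12) + (72) = 101
Area = |Σ|/2 = 50.5.
Hole:
Apply the surveyor's formula: 2A = Σ (x_i·y_{i+1} − x_{i+1}·y_i), indices taken mod 3.
Σ = (15) + (-14) + (19) = 20
Area = |Σ|/2 = 10.
Net area = 50.5 − 10 = 40.5.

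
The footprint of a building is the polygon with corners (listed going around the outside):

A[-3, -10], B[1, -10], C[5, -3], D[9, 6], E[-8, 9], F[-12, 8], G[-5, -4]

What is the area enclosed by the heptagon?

Cross-terms: 40, 47, 57, 129, 44, 88, 38  ⇒  Σ = 443
Area = |Σ|/2 = 221.5.

221.5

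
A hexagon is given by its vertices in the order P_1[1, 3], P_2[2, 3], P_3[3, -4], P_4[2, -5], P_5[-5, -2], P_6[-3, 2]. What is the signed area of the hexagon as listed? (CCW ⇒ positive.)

Cross-terms: -3, -17, -7, -29, -16, -11  ⇒  Σ = -83
Signed area = Σ/2 = -41.5 (negative ⇒ clockwise traversal).

-41.5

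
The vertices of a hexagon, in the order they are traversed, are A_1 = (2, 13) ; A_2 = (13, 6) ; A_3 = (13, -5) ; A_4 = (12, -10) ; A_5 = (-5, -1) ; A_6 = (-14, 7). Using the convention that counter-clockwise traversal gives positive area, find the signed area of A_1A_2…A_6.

-338.5

Apply the shoelace formula: 2A = Σ (x_i·y_{i+1} − x_{i+1}·y_i), indices taken mod 6.
Σ = (-157) + (-143) + (-70) + (-62) + (-49) + (-196) = -677
Signed area = Σ/2 = -338.5 (negative ⇒ clockwise traversal).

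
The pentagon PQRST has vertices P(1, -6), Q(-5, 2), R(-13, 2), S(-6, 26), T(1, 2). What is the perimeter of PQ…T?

76

|PQ| = √((-6)² + (8)²) = √100 = 10
|QR| = √((-8)² + (0)²) = √64 = 8
|RS| = √((7)² + (24)²) = √625 = 25
|ST| = √((7)² + (-24)²) = √625 = 25
|TP| = √((0)² + (-8)²) = √64 = 8
Perimeter = 10 + 8 + 25 + 25 + 8 = 76.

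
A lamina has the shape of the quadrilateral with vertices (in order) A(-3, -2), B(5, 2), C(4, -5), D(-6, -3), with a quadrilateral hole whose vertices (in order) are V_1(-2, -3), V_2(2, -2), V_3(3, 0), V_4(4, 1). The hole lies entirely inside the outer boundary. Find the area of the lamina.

Outer boundary:
Apply the shoelace (surveyor's) formula: 2A = Σ (x_i·y_{i+1} − x_{i+1}·y_i), indices taken mod 4.
Σ = (4) + (-33) + (-42) + (3) = -68
Area = |Σ|/2 = 34.
Hole:
Σ = (10) + (6) + (3) + (-10) = 9
Area = |Σ|/2 = 4.5.
Net area = 34 − 4.5 = 29.5.

29.5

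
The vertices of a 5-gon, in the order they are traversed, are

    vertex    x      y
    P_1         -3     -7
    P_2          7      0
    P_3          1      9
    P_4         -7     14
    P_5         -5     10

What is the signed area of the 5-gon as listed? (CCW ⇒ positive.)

127

Σ = (49) + (63) + (77) + (0) + (65) = 254
Signed area = Σ/2 = 127 (positive ⇒ counter-clockwise traversal).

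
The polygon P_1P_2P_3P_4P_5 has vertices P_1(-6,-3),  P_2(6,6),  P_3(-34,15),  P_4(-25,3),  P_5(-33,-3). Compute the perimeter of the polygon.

|P_1P_2| = √((12)² + (9)²) = √225 = 15
|P_2P_3| = √((-40)² + (9)²) = √1681 = 41
|P_3P_4| = √((9)² + (-12)²) = √225 = 15
|P_4P_5| = √((-8)² + (-6)²) = √100 = 10
|P_5P_1| = √((27)² + (0)²) = √729 = 27
Perimeter = 15 + 41 + 15 + 10 + 27 = 108.

108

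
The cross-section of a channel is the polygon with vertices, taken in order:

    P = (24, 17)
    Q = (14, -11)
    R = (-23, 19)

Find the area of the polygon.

Apply Gauss's area formula: 2A = Σ (x_i·y_{i+1} − x_{i+1}·y_i), indices taken mod 3.
Cross-terms: -502, 13, -847  ⇒  Σ = -1336
Area = |Σ|/2 = 668.

668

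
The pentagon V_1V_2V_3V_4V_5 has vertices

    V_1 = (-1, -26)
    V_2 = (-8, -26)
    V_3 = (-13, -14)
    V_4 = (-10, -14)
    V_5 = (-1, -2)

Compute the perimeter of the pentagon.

|V_1V_2| = √((-7)² + (0)²) = √49 = 7
|V_2V_3| = √((-5)² + (12)²) = √169 = 13
|V_3V_4| = √((3)² + (0)²) = √9 = 3
|V_4V_5| = √((9)² + (12)²) = √225 = 15
|V_5V_1| = √((0)² + (-24)²) = √576 = 24
Perimeter = 7 + 13 + 3 + 15 + 24 = 62.

62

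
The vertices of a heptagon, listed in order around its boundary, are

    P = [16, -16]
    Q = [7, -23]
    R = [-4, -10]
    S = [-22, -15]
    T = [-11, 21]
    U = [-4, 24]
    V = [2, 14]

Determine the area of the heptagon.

872.5

Apply the shoelace formula: 2A = Σ (x_i·y_{i+1} − x_{i+1}·y_i), indices taken mod 7.
Σ = (-256) + (-162) + (-160) + (-627) + (-180) + (-104) + (-256) = -1745
Area = |Σ|/2 = 872.5.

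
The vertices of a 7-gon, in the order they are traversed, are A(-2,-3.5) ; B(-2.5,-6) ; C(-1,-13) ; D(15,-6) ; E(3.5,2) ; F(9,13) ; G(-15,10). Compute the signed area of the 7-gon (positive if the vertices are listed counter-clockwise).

Apply the shoelace (surveyor's) formula: 2A = Σ (x_i·y_{i+1} − x_{i+1}·y_i), indices taken mod 7.
A→B: (-2)(-6) − (-2.5)(-3.5) = 3.25
B→C: (-2.5)(-13) − (-1)(-6) = 26.5
C→D: (-1)(-6) − (15)(-13) = 201
D→E: (15)(2) − (3.5)(-6) = 51
E→F: (3.5)(13) − (9)(2) = 27.5
F→G: (9)(10) − (-15)(13) = 285
G→A: (-15)(-3.5) − (-2)(10) = 72.5
Σ = 666.75
Signed area = Σ/2 = 333.375 (positive ⇒ counter-clockwise traversal).

333.375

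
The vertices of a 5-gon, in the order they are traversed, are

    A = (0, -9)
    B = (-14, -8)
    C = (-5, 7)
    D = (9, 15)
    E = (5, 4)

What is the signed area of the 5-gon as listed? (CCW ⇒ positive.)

Apply the shoelace formula: 2A = Σ (x_i·y_{i+1} − x_{i+1}·y_i), indices taken mod 5.
Σ = (-126) + (-138) + (-138) + (-39) + (-45) = -486
Signed area = Σ/2 = -243 (negative ⇒ clockwise traversal).

-243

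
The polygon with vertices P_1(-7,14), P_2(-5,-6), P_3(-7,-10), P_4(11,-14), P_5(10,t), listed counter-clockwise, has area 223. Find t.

The doubled signed area Σ (x_i y_{i+1} − x_{i+1} y_i) is linear in t.
With t=0 it equals 608; the coefficient of t is 18 (from the two edges through P_5).
So 18·t + 608 = 2·223 = 446 ⇒ t = -9.

-9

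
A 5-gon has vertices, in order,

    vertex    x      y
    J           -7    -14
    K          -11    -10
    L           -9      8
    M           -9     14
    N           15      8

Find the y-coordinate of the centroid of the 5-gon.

256/141

Apply the shoelace formula. First the cross-terms c_i = x_i·y_{i+1} − x_{i+1}·y_i:
  -84, -178, -54, -282, -154  ⇒  2A = -752, A = -376.
Then Σ (y_i + y_{i+1})·c_i = -4096, so ȳ = -4096 / (6·(-376)) = 256/141.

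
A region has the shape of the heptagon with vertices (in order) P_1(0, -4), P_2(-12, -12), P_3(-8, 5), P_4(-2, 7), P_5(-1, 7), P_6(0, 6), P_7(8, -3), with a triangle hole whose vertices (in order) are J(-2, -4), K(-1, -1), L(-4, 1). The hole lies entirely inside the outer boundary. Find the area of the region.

166

Outer boundary:
P_1→P_2: (0)(-12) − (-12)(-4) = -48
P_2→P_3: (-12)(5) − (-8)(-12) = -156
P_3→P_4: (-8)(7) − (-2)(5) = -46
P_4→P_5: (-2)(7) − (-1)(7) = -7
P_5→P_6: (-1)(6) − (0)(7) = -6
P_6→P_7: (0)(-3) − (8)(6) = -48
P_7→P_1: (8)(-4) − (0)(-3) = -32
Σ = -343
Area = |Σ|/2 = 171.5.
Hole:
J→K: (-2)(-1) − (-1)(-4) = -2
K→L: (-1)(1) − (-4)(-1) = -5
L→J: (-4)(-4) − (-2)(1) = 18
Σ = 11
Area = |Σ|/2 = 5.5.
Net area = 171.5 − 5.5 = 166.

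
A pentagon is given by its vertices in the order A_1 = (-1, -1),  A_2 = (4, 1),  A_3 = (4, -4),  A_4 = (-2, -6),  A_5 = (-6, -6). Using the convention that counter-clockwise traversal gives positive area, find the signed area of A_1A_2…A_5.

-36.5

Apply the surveyor's formula: 2A = Σ (x_i·y_{i+1} − x_{i+1}·y_i), indices taken mod 5.
Σ = (3) + (-20) + (-32) + (-24) + (0) = -73
Signed area = Σ/2 = -36.5 (negative ⇒ clockwise traversal).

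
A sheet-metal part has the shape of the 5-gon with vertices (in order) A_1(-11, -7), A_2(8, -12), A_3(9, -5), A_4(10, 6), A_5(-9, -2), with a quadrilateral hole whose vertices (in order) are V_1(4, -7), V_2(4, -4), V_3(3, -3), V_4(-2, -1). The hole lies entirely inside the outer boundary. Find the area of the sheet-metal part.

207

Outer boundary:
Σ = (188) + (68) + (104) + (34) + (41) = 435
Area = |Σ|/2 = 217.5.
Hole:
Apply the shoelace formula: 2A = Σ (x_i·y_{i+1} − x_{i+1}·y_i), indices taken mod 4.
V_1→V_2: (4)(-4) − (4)(-7) = 12
V_2→V_3: (4)(-3) − (3)(-4) = 0
V_3→V_4: (3)(-1) − (-2)(-3) = -9
V_4→V_1: (-2)(-7) − (4)(-1) = 18
Σ = 21
Area = |Σ|/2 = 10.5.
Net area = 217.5 − 10.5 = 207.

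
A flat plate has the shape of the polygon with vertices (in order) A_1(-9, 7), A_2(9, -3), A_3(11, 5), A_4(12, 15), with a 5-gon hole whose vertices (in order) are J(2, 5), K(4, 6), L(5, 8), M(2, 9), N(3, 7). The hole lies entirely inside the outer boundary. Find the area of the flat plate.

177.5

Outer boundary:
Σ = (-36) + (78) + (105) + (219) = 366
Area = |Σ|/2 = 183.
Hole:
Σ = (-8) + (2) + (29) + (-13) + (1) = 11
Area = |Σ|/2 = 5.5.
Net area = 183 − 5.5 = 177.5.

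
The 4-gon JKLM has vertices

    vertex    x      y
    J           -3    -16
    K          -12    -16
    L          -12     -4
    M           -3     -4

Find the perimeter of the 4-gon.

|JK| = √((-9)² + (0)²) = √81 = 9
|KL| = √((0)² + (12)²) = √144 = 12
|LM| = √((9)² + (0)²) = √81 = 9
|MJ| = √((0)² + (-12)²) = √144 = 12
Perimeter = 9 + 12 + 9 + 12 = 42.

42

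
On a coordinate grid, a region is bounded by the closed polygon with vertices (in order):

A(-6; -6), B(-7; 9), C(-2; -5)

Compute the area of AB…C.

30.5

Apply the shoelace (surveyor's) formula: 2A = Σ (x_i·y_{i+1} − x_{i+1}·y_i), indices taken mod 3.
Cross-terms: -96, 53, -18  ⇒  Σ = -61
Area = |Σ|/2 = 30.5.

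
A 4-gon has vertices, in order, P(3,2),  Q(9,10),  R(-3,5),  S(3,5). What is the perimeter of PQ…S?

32

|PQ| = √((6)² + (8)²) = √100 = 10
|QR| = √((-12)² + (-5)²) = √169 = 13
|RS| = √((6)² + (0)²) = √36 = 6
|SP| = √((0)² + (-3)²) = √9 = 3
Perimeter = 10 + 13 + 6 + 3 = 32.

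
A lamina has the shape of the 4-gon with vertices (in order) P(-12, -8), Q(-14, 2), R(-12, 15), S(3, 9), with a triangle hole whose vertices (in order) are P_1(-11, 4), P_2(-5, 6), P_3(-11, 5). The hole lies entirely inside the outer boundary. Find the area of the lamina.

192.5

Outer boundary:
Apply the shoelace formula: 2A = Σ (x_i·y_{i+1} − x_{i+1}·y_i), indices taken mod 4.
Σ = (-136) + (-186) + (-153) + (84) = -391
Area = |Σ|/2 = 195.5.
Hole:
Apply the shoelace formula: 2A = Σ (x_i·y_{i+1} − x_{i+1}·y_i), indices taken mod 3.
Σ = (-46) + (41) + (11) = 6
Area = |Σ|/2 = 3.
Net area = 195.5 − 3 = 192.5.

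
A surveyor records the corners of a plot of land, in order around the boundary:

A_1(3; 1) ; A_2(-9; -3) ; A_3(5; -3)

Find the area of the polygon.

28

A_1→A_2: (3)(-3) − (-9)(1) = 0
A_2→A_3: (-9)(-3) − (5)(-3) = 42
A_3→A_1: (5)(1) − (3)(-3) = 14
Σ = 56
Area = |Σ|/2 = 28.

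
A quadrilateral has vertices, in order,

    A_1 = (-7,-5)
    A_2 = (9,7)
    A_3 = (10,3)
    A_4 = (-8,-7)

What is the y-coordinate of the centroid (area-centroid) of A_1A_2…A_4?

Apply the surveyor's formula. First the cross-terms c_i = x_i·y_{i+1} − x_{i+1}·y_i:
  -4, -43, -46, -9  ⇒  2A = -102, A = -51.
Then Σ (y_i + y_{i+1})·c_i = -146, so ȳ = -146 / (6·(-51)) = 73/153.

73/153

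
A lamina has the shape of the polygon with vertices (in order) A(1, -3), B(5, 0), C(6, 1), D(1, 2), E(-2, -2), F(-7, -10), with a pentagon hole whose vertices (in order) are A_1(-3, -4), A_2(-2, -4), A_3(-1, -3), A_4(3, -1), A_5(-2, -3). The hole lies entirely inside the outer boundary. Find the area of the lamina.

Outer boundary:
Σ = (15) + (5) + (11) + (2) + (6) + (31) = 70
Area = |Σ|/2 = 35.
Hole:
Cross-terms: 4, 2, 10, -11, -1  ⇒  Σ = 4
Area = |Σ|/2 = 2.
Net area = 35 − 2 = 33.

33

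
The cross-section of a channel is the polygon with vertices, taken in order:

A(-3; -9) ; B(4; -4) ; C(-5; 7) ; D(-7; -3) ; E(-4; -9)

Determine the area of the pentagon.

90

Apply the surveyor's formula: 2A = Σ (x_i·y_{i+1} − x_{i+1}·y_i), indices taken mod 5.
Σ = (48) + (8) + (64) + (51) + (9) = 180
Area = |Σ|/2 = 90.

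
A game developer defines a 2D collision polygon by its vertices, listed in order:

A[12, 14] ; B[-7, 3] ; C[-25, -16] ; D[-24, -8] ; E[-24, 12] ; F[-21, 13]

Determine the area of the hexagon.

426.5

Apply the surveyor's formula: 2A = Σ (x_i·y_{i+1} − x_{i+1}·y_i), indices taken mod 6.
Σ = (134) + (187) + (-184) + (-480) + (-60) + (-450) = -853
Area = |Σ|/2 = 426.5.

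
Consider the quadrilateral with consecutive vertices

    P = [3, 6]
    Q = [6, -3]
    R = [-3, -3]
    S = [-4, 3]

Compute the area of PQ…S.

Cross-terms: -45, -27, -21, -33  ⇒  Σ = -126
Area = |Σ|/2 = 63.

63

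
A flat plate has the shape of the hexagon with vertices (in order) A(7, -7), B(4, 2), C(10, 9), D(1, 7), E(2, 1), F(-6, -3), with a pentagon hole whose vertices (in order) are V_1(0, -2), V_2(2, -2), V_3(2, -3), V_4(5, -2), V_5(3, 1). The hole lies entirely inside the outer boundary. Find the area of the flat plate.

75.5

Outer boundary:
Apply the shoelace (surveyor's) formula: 2A = Σ (x_i·y_{i+1} − x_{i+1}·y_i), indices taken mod 6.
A→B: (7)(2) − (4)(-7) = 42
B→C: (4)(9) − (10)(2) = 16
C→D: (10)(7) − (1)(9) = 61
D→E: (1)(1) − (2)(7) = -13
E→F: (2)(-3) − (-6)(1) = 0
F→A: (-6)(-7) − (7)(-3) = 63
Σ = 169
Area = |Σ|/2 = 84.5.
Hole:
Apply the shoelace formula: 2A = Σ (x_i·y_{i+1} − x_{i+1}·y_i), indices taken mod 5.
V_1→V_2: (0)(-2) − (2)(-2) = 4
V_2→V_3: (2)(-3) − (2)(-2) = -2
V_3→V_4: (2)(-2) − (5)(-3) = 11
V_4→V_5: (5)(1) − (3)(-2) = 11
V_5→V_1: (3)(-2) − (0)(1) = -6
Σ = 18
Area = |Σ|/2 = 9.
Net area = 84.5 − 9 = 75.5.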